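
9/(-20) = -0.45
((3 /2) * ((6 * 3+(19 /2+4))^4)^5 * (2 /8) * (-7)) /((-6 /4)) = 6790613759064448017536784535660985607 /4194304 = 1619008483663665775665470000000.00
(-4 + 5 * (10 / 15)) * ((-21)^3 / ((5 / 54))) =333396 / 5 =66679.20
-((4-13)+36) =-27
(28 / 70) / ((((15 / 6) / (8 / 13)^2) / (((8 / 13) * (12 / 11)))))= 24576 / 604175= 0.04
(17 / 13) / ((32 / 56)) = 119 / 52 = 2.29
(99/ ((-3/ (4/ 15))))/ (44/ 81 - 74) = 1782/ 14875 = 0.12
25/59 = 0.42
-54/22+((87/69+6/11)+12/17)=248/4301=0.06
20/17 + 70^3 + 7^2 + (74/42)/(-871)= 106670422594/310947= 343050.17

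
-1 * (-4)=4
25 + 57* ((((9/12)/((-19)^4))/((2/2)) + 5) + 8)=21015985/27436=766.00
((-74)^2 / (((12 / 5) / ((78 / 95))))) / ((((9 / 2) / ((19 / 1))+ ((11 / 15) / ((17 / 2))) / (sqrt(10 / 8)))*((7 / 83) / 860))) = 14868809936370000 / 164776787-2166505465238400*sqrt(5) / 164776787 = 60835974.68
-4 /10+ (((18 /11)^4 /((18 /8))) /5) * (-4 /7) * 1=-391598 /512435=-0.76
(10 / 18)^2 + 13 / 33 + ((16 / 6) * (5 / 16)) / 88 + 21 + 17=551879 / 14256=38.71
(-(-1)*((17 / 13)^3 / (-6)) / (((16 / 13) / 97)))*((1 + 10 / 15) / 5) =-476561 / 48672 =-9.79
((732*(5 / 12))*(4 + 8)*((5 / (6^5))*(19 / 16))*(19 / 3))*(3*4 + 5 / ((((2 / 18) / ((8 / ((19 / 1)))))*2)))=492575 / 1296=380.07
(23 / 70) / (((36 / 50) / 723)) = 329.94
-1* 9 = -9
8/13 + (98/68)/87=24301/38454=0.63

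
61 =61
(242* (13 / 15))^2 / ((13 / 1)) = 761332 / 225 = 3383.70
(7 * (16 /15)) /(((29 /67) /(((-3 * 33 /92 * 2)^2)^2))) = 15017317623 /40576945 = 370.09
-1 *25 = -25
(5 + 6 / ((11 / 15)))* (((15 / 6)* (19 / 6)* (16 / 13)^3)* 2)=28211200 / 72501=389.11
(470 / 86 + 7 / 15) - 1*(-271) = 178621 / 645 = 276.93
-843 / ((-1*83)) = 843 / 83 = 10.16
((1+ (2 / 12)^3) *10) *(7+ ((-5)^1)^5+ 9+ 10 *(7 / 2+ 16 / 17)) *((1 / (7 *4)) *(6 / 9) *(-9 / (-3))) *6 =-1345865 / 102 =-13194.75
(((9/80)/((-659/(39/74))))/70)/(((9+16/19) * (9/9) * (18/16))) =-741/6383469400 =-0.00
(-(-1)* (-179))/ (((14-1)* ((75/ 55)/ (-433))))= 852577/ 195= 4372.19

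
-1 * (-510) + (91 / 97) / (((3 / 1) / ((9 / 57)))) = 940021 / 1843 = 510.05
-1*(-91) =91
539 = 539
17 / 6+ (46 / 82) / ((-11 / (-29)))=11669 / 2706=4.31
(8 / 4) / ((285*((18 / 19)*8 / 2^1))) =0.00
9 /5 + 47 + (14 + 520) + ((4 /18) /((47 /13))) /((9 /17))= 11095808 /19035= 582.92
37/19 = 1.95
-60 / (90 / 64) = -128 / 3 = -42.67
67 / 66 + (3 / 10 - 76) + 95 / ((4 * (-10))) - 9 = -113599 / 1320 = -86.06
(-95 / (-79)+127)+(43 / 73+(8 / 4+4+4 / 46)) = 17890423 / 132641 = 134.88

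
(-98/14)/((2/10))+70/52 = -33.65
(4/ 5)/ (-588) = -1/ 735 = -0.00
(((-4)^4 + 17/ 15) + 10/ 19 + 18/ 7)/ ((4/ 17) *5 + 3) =8825737/ 141645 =62.31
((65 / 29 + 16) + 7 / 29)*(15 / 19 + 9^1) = 99696 / 551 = 180.94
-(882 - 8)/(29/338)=-295412/29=-10186.62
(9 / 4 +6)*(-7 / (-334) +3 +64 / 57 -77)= -15257407 / 25384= -601.06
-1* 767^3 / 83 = -451217663 / 83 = -5436357.39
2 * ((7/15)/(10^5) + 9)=13500007/750000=18.00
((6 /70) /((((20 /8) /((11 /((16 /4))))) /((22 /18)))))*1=0.12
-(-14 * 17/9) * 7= 1666/9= 185.11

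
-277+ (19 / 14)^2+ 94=-35507 / 196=-181.16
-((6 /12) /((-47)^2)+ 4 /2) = -8837 /4418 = -2.00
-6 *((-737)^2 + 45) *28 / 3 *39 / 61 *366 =-7118276256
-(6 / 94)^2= -9 / 2209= -0.00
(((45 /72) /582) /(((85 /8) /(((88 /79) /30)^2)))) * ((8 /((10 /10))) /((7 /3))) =7744 /16208969175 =0.00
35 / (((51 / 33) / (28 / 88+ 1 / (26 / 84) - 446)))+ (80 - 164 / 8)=-2201318 / 221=-9960.71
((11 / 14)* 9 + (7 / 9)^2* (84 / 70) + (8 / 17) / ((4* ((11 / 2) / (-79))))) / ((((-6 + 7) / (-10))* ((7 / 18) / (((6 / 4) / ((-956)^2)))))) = -2158579 / 8374395568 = -0.00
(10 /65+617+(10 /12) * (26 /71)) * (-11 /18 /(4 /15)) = -11754490 /8307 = -1415.01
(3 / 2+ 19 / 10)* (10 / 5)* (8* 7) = 1904 / 5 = 380.80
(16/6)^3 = 512/27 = 18.96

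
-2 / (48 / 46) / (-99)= 23 / 1188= 0.02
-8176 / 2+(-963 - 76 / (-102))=-257563 / 51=-5050.25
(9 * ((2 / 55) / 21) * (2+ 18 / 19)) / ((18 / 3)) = 8 / 1045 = 0.01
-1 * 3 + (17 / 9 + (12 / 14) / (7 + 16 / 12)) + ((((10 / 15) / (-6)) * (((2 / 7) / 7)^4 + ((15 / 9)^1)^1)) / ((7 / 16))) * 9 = -43743367588 / 9079561575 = -4.82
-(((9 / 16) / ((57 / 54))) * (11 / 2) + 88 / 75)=-93577 / 22800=-4.10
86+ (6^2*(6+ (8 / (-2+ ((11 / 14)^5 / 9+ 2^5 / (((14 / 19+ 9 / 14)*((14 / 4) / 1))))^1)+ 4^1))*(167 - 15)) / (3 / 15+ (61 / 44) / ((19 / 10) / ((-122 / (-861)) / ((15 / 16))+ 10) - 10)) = 834590490974144299014 / 764305034770297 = 1091959.95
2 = 2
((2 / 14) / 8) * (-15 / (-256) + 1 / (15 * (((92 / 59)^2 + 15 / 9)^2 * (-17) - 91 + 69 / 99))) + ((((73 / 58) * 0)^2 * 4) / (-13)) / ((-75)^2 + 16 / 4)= 4815753941571 / 4616553138411520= 0.00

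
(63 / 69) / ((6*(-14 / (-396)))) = 4.30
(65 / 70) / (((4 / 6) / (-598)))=-11661 / 14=-832.93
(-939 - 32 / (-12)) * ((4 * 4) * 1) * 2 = -89888 / 3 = -29962.67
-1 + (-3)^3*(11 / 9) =-34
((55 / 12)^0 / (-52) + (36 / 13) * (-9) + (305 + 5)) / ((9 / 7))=11529 / 52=221.71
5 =5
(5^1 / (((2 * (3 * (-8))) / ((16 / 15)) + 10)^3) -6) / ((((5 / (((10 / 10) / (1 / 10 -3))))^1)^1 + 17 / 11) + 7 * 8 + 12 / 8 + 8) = -565961 / 4956350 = -0.11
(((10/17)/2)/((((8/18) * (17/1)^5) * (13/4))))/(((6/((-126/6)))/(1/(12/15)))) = -1575/2510307176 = -0.00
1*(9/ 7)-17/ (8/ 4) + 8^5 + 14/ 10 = 2293353/ 70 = 32762.19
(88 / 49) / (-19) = -88 / 931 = -0.09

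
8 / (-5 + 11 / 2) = 16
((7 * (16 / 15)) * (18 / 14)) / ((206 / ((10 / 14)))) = 24 / 721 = 0.03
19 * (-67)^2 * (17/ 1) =1449947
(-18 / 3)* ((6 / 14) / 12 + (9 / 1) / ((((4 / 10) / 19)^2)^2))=-15394168137 / 56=-274895859.59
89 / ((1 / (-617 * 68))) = -3734084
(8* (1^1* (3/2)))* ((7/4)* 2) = 42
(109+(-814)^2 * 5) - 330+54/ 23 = 76193511/ 23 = 3312761.35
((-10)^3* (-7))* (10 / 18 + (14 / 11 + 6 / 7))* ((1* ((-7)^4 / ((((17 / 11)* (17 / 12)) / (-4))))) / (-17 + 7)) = 7149217600 / 867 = 8245925.72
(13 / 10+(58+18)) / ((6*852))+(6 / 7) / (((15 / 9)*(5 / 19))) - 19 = -30471137 / 1789200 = -17.03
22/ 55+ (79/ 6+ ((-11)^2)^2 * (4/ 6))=293227/ 30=9774.23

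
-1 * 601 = -601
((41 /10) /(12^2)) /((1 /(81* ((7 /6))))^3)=30755781 /1280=24027.95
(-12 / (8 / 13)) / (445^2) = -39 / 396050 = -0.00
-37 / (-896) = 37 / 896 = 0.04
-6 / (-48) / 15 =1 / 120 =0.01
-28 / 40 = -7 / 10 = -0.70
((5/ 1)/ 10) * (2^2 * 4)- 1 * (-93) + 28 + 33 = 162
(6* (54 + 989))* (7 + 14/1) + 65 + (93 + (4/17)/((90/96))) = 33551944/255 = 131576.25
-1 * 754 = -754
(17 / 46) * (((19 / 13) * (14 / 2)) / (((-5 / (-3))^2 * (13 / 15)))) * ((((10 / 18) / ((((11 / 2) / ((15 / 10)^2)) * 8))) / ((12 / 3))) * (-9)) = -549423 / 5472896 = -0.10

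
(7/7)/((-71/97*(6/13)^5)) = -65.23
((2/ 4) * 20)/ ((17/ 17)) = 10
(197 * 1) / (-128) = -1.54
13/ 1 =13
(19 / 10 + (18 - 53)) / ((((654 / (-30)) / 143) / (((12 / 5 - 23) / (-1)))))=4875299 / 1090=4472.75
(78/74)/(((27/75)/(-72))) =-7800/37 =-210.81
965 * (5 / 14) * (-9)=-43425 / 14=-3101.79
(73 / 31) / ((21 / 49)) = 511 / 93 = 5.49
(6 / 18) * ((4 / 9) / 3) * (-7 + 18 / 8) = -19 / 81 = -0.23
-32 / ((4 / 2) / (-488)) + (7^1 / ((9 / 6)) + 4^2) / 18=210847 / 27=7809.15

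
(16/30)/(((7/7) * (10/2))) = 8/75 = 0.11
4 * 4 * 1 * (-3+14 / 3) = 80 / 3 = 26.67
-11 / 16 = -0.69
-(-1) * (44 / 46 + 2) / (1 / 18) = 1224 / 23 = 53.22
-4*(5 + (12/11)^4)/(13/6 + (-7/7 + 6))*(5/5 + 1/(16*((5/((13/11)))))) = -251667939/69251930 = -3.63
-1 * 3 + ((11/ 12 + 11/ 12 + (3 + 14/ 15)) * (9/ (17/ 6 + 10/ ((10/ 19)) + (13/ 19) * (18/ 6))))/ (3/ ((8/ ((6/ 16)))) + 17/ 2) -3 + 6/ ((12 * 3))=-252158453/ 45174570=-5.58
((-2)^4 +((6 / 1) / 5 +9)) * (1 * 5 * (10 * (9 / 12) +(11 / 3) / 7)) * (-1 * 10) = -220735 / 21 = -10511.19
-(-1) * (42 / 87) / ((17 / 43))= 602 / 493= 1.22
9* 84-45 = 711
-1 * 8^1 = -8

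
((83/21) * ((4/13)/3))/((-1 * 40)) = -83/8190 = -0.01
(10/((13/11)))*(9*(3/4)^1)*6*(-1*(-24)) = 106920/13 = 8224.62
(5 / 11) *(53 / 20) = 53 / 44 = 1.20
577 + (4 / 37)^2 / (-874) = 345191973 / 598253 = 577.00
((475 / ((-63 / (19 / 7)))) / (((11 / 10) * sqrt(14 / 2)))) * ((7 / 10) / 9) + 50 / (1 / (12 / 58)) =300 / 29 - 9025 * sqrt(7) / 43659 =9.80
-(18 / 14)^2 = -81 / 49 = -1.65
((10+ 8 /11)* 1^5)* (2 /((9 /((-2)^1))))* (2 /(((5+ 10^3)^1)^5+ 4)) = -944 /101499874059684771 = -0.00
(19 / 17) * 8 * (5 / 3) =14.90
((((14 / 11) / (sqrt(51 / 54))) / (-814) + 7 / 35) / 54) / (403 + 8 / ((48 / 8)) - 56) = 1 / 94050 - 7 * sqrt(34) / 477203430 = 0.00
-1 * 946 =-946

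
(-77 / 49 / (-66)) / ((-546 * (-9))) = 1 / 206388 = 0.00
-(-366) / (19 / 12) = 4392 / 19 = 231.16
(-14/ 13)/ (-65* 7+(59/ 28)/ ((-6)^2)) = 14112/ 5961553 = 0.00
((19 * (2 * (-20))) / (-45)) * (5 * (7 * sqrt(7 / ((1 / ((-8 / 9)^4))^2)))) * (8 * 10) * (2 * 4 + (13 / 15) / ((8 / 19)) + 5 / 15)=811677.01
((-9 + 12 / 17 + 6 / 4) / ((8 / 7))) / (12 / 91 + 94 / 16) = -147147 / 148682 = -0.99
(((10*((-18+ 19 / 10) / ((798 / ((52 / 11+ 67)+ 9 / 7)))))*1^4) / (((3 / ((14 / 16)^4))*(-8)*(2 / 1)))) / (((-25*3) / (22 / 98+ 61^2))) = -152818141 / 17121280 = -8.93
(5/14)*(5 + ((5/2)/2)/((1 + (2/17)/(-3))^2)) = 305125/134456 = 2.27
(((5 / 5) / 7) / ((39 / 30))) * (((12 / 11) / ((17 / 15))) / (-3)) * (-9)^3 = 437400 / 17017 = 25.70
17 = 17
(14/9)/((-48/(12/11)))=-7/198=-0.04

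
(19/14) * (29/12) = 551/168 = 3.28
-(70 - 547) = 477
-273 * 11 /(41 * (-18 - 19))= 1.98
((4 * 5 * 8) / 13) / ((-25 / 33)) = -1056 / 65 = -16.25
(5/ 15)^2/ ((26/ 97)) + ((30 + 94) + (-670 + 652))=24901/ 234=106.41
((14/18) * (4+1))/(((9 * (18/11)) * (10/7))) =539/2916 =0.18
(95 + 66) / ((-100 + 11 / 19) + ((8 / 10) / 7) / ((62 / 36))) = -3319015 / 2048197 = -1.62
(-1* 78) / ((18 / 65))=-845 / 3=-281.67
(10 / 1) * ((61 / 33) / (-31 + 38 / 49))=-29890 / 48873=-0.61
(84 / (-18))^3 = -2744 / 27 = -101.63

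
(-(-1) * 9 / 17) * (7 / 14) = 9 / 34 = 0.26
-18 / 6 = -3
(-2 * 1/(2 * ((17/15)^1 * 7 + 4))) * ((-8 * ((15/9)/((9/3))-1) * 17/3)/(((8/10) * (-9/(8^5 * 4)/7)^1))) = 3119513600/14499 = 215153.71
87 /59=1.47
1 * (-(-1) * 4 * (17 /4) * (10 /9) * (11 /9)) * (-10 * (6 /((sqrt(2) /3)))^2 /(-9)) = 37400 /9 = 4155.56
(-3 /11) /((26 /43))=-129 /286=-0.45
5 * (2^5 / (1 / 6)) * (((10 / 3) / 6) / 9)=1600 / 27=59.26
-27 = -27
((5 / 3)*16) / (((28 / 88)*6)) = 13.97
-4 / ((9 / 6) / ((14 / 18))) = -56 / 27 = -2.07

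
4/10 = 2/5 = 0.40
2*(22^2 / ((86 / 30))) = 337.67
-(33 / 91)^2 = -1089 / 8281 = -0.13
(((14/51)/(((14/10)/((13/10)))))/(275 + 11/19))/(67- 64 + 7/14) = 247/934626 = 0.00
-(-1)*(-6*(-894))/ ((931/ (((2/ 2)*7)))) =40.33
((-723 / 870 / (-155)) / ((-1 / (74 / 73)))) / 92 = -8917 / 150942100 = -0.00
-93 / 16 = -5.81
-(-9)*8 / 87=24 / 29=0.83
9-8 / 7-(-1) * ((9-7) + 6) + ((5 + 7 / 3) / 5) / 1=1819 / 105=17.32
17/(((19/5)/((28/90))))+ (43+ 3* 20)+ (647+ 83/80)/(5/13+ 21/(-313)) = 1995651943/930240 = 2145.31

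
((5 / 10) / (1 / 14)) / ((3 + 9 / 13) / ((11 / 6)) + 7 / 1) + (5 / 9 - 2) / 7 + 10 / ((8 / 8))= 858376 / 81207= 10.57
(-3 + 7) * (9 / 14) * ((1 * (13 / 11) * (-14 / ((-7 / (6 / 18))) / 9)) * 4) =208 / 231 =0.90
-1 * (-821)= 821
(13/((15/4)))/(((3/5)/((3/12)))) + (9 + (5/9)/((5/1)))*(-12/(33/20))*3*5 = -98257/99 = -992.49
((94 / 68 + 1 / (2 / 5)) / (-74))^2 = 1089 / 395641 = 0.00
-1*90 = -90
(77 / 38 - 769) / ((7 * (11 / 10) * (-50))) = 5829 / 2926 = 1.99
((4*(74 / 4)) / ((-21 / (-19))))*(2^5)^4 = 1474297856 / 21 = 70204659.81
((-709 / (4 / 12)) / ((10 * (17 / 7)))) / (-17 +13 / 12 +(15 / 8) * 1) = 178668 / 28645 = 6.24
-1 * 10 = -10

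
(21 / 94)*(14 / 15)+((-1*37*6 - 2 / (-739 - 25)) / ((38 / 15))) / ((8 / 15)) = -4478268353 / 27290080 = -164.10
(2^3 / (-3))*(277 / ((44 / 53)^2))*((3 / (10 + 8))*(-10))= 3890465 / 2178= 1786.26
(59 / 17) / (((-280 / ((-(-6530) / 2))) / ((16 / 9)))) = -77054 / 1071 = -71.95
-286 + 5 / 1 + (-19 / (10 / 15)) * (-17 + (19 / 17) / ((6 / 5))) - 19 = 10741 / 68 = 157.96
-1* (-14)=14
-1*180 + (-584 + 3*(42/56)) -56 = -3271/4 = -817.75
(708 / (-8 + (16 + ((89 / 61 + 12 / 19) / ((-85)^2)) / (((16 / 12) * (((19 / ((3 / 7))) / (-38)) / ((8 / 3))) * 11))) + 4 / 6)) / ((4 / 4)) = 11606052150 / 142069579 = 81.69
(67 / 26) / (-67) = -1 / 26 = -0.04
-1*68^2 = -4624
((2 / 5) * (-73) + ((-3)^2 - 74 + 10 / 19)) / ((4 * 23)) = -1.02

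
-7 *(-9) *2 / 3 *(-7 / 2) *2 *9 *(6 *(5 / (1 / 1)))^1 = -79380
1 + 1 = 2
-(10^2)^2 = -10000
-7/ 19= -0.37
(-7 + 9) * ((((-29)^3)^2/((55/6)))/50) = 3568939926/1375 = 2595592.67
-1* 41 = -41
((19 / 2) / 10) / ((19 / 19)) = 19 / 20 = 0.95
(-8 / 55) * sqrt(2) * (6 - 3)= -24 * sqrt(2) / 55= -0.62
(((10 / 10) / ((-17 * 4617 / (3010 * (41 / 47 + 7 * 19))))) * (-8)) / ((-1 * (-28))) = 5411120 / 3688983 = 1.47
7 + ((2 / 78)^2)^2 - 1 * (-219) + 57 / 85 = 44573067832 / 196642485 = 226.67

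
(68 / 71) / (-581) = -68 / 41251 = -0.00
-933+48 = -885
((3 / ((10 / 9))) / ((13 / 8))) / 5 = 108 / 325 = 0.33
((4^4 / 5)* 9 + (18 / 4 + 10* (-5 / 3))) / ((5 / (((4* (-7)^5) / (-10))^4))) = 8591392896796479371672 / 46875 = 183283048464991559.93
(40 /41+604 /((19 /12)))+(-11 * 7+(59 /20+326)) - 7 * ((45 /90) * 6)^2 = 8902401 /15580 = 571.40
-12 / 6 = -2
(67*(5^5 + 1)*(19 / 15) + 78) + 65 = 1327181 / 5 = 265436.20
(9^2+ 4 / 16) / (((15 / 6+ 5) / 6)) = 65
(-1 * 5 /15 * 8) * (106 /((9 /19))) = -16112 /27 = -596.74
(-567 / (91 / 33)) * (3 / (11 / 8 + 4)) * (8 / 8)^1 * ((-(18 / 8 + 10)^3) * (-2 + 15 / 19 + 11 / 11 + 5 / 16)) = 29246247261 / 1359488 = 21512.69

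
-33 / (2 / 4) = -66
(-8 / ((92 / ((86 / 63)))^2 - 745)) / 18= -7396 / 63188091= -0.00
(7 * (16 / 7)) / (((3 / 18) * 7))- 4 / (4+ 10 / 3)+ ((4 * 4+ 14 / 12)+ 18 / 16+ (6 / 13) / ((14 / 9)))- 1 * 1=738911 / 24024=30.76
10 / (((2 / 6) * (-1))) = -30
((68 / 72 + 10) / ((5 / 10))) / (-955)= -0.02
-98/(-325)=98/325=0.30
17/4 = 4.25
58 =58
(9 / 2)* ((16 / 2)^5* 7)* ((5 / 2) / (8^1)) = 322560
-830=-830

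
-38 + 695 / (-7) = -961 / 7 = -137.29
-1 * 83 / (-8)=83 / 8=10.38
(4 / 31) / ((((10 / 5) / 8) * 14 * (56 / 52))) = 52 / 1519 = 0.03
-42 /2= -21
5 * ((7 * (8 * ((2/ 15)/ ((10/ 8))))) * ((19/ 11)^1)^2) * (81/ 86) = 2183328/ 26015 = 83.93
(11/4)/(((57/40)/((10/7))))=1100/399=2.76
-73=-73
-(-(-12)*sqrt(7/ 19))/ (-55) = 0.13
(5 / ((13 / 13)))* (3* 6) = 90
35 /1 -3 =32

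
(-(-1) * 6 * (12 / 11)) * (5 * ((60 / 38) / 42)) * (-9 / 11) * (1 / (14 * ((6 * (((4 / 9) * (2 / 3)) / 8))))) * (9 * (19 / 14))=-164025 / 41503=-3.95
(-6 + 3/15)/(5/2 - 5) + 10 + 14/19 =13.06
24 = 24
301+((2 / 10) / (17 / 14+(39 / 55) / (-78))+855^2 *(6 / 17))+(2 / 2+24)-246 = 2035805949 / 7888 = 258088.99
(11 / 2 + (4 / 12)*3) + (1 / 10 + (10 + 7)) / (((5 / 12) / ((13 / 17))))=32201 / 850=37.88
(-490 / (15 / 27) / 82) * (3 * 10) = -13230 / 41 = -322.68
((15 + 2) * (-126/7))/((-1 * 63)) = 34/7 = 4.86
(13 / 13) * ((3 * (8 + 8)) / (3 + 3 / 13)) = 104 / 7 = 14.86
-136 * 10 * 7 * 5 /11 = -47600 /11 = -4327.27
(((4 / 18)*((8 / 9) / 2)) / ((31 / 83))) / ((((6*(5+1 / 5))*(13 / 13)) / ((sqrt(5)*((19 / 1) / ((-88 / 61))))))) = -480985*sqrt(5) / 4308876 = -0.25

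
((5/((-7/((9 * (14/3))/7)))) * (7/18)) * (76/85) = -76/51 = -1.49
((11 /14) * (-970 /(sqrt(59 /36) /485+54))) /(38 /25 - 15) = 60989373225000 /58250738737219 - 388121250 * sqrt(59) /58250738737219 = 1.05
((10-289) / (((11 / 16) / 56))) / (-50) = 124992 / 275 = 454.52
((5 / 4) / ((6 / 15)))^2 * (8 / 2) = 625 / 16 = 39.06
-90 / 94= -45 / 47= -0.96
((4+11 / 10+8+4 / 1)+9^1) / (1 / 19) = 4959 / 10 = 495.90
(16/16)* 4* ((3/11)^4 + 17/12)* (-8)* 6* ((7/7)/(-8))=499738/14641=34.13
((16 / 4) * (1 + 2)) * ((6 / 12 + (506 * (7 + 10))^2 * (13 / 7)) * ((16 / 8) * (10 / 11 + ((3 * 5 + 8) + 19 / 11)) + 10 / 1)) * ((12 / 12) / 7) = 7780067642484 / 539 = 14434262787.54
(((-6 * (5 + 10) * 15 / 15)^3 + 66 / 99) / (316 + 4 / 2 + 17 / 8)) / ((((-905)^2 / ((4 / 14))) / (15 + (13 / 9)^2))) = -0.01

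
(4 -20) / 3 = -16 / 3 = -5.33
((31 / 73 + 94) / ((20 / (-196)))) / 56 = -48251 / 2920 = -16.52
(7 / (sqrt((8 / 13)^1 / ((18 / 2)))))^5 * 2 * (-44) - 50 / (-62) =25 / 31 - 7592343759 * sqrt(26) / 32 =-1209797154.85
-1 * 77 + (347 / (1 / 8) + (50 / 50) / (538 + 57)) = 1605906 / 595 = 2699.00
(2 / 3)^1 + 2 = 8 / 3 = 2.67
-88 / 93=-0.95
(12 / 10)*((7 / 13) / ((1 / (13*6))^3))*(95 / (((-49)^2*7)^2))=4161456 / 40353607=0.10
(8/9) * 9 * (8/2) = 32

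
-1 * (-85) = 85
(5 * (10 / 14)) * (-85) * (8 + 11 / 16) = -295375 / 112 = -2637.28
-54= -54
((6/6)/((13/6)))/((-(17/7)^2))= -294/3757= -0.08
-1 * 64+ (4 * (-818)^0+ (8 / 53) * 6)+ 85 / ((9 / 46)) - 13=172841 / 477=362.35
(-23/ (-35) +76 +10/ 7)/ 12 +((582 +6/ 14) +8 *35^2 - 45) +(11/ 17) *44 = 24686327/ 2380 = 10372.41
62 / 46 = 31 / 23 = 1.35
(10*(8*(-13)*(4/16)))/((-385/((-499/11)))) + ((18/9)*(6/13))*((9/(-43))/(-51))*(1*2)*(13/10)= -94809448/3095785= -30.63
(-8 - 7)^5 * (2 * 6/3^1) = -3037500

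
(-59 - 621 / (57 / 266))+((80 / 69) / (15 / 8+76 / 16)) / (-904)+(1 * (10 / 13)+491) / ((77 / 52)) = -83523037357 / 31819557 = -2624.90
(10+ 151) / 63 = 23 / 9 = 2.56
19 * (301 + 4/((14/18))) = 40717/7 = 5816.71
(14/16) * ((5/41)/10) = 7/656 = 0.01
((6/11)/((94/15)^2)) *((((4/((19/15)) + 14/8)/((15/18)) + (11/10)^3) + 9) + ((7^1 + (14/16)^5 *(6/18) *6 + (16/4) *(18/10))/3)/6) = 35860638963/151283630080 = 0.24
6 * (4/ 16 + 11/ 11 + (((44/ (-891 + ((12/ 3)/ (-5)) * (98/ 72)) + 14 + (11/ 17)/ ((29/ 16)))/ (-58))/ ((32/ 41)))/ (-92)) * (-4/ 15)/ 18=-1058949754813/ 9504425998080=-0.11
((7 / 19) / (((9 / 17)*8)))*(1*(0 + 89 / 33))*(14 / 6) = 0.55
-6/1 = -6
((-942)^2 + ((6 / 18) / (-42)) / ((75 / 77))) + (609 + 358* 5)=1201180039 / 1350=889762.99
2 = 2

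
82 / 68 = 41 / 34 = 1.21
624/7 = 89.14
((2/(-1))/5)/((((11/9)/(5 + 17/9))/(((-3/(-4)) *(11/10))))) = -93/50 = -1.86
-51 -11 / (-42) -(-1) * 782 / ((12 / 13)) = 5575 / 7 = 796.43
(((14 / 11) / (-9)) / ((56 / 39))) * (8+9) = -221 / 132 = -1.67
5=5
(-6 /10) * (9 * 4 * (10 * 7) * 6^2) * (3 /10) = -81648 /5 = -16329.60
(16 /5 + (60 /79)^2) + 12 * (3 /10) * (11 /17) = 647854 /106097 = 6.11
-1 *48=-48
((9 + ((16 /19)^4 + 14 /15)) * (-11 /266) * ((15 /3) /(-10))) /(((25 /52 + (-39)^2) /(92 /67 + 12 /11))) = 481623715352 /1378167225441405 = 0.00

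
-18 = -18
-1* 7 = -7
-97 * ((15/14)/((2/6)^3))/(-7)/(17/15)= 589275/1666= 353.71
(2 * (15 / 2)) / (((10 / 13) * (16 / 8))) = 9.75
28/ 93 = 0.30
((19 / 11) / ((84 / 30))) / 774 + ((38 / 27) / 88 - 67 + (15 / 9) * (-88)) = -19099658 / 89397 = -213.65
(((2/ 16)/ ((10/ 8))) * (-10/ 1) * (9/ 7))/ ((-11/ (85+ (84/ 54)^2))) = 7081/ 693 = 10.22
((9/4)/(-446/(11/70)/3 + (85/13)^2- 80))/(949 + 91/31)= -119691/49793948200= -0.00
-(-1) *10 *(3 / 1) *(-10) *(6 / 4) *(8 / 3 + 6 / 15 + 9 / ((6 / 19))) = -14205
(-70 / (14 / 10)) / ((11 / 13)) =-650 / 11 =-59.09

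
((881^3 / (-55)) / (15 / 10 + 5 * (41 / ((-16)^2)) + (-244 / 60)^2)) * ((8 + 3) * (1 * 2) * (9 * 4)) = -567169281239040 / 1085101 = -522688008.99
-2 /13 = -0.15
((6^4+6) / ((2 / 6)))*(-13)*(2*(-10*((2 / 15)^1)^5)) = 722176 / 16875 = 42.80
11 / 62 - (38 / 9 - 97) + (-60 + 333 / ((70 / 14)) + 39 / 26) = 140972 / 1395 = 101.06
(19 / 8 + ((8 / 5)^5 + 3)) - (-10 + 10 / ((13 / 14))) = 4904747 / 325000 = 15.09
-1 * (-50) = 50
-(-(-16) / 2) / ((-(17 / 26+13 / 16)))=1664 / 305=5.46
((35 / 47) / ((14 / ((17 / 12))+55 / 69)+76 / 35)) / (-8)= -1436925 / 198374968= -0.01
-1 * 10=-10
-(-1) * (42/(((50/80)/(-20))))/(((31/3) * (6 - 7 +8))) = -576/31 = -18.58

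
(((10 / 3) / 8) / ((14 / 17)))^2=7225 / 28224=0.26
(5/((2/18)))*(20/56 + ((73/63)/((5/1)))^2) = 81533/4410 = 18.49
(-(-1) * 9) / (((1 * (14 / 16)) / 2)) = 144 / 7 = 20.57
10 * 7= 70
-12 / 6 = -2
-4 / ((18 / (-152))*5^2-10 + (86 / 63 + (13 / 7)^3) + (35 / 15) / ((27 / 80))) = -8446032 / 3638933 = -2.32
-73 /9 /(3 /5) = -365 /27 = -13.52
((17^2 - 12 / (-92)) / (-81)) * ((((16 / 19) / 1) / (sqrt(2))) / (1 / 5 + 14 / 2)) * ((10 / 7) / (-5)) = 1000 * sqrt(2) / 16767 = 0.08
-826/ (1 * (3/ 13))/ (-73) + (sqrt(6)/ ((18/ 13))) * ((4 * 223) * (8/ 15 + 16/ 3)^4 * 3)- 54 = -1088/ 219 + 347703369728 * sqrt(6)/ 151875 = 5607868.86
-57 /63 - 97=-2056 /21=-97.90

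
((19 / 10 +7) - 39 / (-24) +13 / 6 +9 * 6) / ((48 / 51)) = 136051 / 1920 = 70.86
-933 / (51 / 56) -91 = -18963 / 17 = -1115.47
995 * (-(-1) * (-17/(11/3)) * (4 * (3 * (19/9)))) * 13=-16712020/11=-1519274.55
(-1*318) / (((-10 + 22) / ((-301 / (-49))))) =-2279 / 14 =-162.79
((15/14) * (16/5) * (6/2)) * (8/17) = 576/119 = 4.84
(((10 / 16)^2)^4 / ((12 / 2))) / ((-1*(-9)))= 390625 / 905969664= 0.00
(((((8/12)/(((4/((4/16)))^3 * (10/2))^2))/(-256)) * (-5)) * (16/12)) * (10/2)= 1/4831838208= 0.00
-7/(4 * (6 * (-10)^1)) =7/240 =0.03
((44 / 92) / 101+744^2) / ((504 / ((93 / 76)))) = 5694541187 / 4237152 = 1343.95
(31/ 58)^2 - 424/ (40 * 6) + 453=22783649/ 50460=451.52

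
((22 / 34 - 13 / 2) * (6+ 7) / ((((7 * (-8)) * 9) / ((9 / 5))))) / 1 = 2587 / 9520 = 0.27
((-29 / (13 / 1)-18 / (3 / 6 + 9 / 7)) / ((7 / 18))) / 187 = -72018 / 425425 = -0.17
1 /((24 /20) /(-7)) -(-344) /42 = 33 /14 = 2.36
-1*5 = -5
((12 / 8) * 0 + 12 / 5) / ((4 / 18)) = 54 / 5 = 10.80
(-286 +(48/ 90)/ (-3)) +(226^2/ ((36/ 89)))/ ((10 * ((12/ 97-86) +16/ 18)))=-2903053657/ 6677460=-434.75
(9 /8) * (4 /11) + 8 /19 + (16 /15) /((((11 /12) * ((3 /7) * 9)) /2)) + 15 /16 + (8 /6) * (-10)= -4948831 /451440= -10.96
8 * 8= 64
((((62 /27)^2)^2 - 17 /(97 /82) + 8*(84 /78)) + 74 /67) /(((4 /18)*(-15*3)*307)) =-103956686698 /13784255720469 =-0.01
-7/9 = -0.78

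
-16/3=-5.33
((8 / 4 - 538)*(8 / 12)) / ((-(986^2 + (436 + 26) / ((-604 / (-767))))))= 323744 / 881341107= 0.00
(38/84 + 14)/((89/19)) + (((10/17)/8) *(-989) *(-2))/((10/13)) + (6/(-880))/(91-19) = 7163740603/37280320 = 192.16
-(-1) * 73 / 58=73 / 58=1.26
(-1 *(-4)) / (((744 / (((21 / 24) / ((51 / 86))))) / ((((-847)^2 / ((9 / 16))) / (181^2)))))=431880218 / 1398468807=0.31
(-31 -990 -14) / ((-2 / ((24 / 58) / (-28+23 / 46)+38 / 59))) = 6126579 / 18821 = 325.52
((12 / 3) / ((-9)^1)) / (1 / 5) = -20 / 9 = -2.22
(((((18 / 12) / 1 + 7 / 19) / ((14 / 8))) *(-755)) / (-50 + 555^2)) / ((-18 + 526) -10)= -10721 / 2039841615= -0.00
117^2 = 13689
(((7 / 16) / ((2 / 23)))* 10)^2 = 648025 / 256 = 2531.35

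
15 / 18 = 5 / 6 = 0.83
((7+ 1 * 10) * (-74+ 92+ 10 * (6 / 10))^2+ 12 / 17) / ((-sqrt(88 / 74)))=-83238 * sqrt(407) / 187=-8980.02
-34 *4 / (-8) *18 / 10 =153 / 5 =30.60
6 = 6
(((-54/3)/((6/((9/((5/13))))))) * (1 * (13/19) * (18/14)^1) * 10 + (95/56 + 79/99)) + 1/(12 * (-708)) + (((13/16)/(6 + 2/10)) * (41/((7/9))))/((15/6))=-26214170877/42813232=-612.29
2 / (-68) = -1 / 34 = -0.03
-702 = -702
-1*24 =-24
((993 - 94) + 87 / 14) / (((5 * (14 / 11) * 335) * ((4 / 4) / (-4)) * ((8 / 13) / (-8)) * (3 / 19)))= 34432541 / 246225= 139.84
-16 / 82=-8 / 41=-0.20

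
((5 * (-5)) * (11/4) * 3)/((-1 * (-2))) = -825/8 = -103.12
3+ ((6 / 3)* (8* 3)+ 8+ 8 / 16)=119 / 2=59.50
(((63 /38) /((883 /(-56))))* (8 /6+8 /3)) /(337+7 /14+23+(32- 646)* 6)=14112 /111516719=0.00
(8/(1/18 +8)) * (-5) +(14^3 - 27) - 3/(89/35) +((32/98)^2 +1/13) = 218403283057/80560753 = 2711.04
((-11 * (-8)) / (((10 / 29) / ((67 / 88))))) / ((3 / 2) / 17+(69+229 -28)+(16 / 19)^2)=11924191 / 16618835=0.72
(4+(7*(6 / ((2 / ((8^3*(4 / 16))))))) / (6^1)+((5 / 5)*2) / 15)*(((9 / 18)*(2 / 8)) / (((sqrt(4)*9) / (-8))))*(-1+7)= -6782 / 45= -150.71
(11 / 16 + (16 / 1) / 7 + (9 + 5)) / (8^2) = 1901 / 7168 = 0.27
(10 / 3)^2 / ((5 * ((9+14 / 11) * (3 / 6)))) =440 / 1017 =0.43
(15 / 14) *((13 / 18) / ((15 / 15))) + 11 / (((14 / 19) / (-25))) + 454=6851 / 84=81.56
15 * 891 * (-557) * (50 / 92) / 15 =-12407175 / 46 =-269721.20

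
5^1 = 5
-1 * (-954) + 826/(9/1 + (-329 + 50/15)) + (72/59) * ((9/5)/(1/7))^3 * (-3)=-892879143/140125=-6372.02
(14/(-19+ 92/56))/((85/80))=-3136/4131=-0.76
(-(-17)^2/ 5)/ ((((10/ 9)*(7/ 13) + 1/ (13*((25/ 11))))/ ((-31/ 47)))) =5241015/ 86903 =60.31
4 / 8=1 / 2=0.50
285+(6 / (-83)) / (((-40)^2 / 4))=4730997 / 16600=285.00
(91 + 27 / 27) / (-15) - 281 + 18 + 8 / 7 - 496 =-80219 / 105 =-763.99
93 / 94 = 0.99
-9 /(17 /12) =-108 /17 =-6.35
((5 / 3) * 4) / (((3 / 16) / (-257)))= -82240 / 9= -9137.78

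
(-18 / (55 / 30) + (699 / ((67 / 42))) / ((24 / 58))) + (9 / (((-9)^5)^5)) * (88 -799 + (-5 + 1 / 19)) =2343658146095345032912910589127 / 2233939004810891511233288166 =1049.11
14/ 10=7/ 5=1.40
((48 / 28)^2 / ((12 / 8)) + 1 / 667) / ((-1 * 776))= -64081 / 25362008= -0.00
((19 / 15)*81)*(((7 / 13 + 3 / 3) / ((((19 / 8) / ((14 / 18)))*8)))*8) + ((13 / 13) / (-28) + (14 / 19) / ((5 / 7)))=1821957 / 34580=52.69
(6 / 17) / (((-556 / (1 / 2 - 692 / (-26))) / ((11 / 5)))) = -4653 / 122876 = -0.04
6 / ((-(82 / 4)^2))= -24 / 1681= -0.01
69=69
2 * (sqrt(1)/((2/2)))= 2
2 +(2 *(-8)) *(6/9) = -26/3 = -8.67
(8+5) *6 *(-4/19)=-16.42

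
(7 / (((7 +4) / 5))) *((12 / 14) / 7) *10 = 300 / 77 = 3.90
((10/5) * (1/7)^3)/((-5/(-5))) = 2/343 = 0.01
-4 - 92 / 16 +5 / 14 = -263 / 28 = -9.39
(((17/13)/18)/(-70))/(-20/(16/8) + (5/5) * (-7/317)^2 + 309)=-1708313/492157738800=-0.00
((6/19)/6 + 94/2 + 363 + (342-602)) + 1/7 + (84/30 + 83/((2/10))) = 377717/665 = 568.00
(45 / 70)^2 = 81 / 196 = 0.41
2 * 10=20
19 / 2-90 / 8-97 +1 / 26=-5133 / 52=-98.71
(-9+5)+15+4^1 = 15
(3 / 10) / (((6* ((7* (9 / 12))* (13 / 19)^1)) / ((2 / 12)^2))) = 19 / 49140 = 0.00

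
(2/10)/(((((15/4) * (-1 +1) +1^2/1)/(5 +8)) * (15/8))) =104/75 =1.39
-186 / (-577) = 186 / 577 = 0.32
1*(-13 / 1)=-13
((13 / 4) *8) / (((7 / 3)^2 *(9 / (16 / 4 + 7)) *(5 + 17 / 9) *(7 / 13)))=16731 / 10633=1.57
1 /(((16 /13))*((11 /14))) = 91 /88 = 1.03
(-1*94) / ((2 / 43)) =-2021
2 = 2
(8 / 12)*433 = 866 / 3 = 288.67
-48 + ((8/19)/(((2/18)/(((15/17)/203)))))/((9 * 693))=-727029032/15146439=-48.00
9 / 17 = 0.53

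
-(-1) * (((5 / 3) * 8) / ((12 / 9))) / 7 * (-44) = -440 / 7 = -62.86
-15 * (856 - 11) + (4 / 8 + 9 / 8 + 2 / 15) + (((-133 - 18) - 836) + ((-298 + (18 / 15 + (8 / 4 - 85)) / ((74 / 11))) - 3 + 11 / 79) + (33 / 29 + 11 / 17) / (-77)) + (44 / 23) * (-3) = -389188244063167 / 27840873480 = -13979.02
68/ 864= 17/ 216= 0.08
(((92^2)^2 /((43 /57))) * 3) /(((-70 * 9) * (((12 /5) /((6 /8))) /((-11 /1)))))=1554465.62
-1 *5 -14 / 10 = -32 / 5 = -6.40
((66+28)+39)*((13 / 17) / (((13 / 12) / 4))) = 6384 / 17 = 375.53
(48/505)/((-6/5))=-8/101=-0.08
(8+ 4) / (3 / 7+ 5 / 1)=42 / 19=2.21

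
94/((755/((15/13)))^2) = 846/3853369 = 0.00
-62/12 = -31/6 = -5.17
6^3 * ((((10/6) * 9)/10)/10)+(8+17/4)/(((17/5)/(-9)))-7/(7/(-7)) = 2371/340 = 6.97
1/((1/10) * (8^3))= 5/256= 0.02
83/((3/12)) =332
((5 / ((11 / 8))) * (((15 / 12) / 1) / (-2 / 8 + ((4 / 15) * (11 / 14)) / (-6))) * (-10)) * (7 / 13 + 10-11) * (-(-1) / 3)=-24.54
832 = 832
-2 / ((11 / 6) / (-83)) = 996 / 11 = 90.55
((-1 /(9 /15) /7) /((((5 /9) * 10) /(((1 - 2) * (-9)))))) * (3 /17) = -81 /1190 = -0.07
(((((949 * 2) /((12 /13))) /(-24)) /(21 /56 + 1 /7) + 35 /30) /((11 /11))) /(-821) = 42875 /214281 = 0.20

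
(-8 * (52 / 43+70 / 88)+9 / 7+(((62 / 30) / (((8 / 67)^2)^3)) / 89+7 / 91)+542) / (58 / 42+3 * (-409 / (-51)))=2186963616066107269 / 6514572528189440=335.70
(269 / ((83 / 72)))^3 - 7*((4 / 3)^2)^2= 588489328684288 / 46314747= 12706305.59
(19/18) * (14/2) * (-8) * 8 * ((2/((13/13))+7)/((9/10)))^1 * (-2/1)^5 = 1361920/9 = 151324.44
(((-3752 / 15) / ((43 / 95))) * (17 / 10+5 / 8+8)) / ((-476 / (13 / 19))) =359723 / 43860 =8.20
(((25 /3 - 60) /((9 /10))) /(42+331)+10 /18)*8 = 32360 /10071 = 3.21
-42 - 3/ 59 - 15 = -3366/ 59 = -57.05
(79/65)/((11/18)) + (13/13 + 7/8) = 3.86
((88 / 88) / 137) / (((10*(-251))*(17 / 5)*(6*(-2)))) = 1 / 14029896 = 0.00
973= 973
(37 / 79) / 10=37 / 790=0.05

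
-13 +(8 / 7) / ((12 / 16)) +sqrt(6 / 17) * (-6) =-241 / 21 - 6 * sqrt(102) / 17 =-15.04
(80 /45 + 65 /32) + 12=4553 /288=15.81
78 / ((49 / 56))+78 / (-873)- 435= -704693 / 2037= -345.95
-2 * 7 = -14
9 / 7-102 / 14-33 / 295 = -1803 / 295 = -6.11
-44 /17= -2.59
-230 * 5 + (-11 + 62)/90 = -34483/30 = -1149.43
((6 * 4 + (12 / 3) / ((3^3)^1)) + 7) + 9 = 1084 / 27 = 40.15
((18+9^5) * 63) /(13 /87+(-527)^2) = 323746227 /24162436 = 13.40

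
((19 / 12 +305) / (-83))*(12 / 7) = -3679 / 581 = -6.33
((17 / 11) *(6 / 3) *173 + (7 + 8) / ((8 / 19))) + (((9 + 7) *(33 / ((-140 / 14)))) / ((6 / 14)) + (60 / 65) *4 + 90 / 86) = 111147133 / 245960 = 451.89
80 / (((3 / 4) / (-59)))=-18880 / 3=-6293.33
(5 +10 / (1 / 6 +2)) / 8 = 125 / 104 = 1.20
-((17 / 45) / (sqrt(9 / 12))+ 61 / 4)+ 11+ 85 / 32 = -2.03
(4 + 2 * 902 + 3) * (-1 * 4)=-7244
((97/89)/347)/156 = 97/4817748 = 0.00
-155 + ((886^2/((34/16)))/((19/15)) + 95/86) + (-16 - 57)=8094856021/27778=291412.49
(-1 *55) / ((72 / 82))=-2255 / 36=-62.64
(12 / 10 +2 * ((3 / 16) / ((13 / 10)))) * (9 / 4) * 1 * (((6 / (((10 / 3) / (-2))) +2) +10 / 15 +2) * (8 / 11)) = 9288 / 3575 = 2.60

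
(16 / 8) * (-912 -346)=-2516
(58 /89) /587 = 0.00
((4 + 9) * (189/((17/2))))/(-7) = -702/17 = -41.29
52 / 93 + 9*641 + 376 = 571537 / 93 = 6145.56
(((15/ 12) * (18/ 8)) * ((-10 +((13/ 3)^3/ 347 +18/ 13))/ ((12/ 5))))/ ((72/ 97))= -2475359975/ 187080192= -13.23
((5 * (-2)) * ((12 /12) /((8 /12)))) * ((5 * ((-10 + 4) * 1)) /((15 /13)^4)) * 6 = 114244 /75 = 1523.25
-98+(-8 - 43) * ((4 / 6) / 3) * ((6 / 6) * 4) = -430 / 3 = -143.33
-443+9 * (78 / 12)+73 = -623 / 2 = -311.50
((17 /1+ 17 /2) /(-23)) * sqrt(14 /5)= -51 * sqrt(70) /230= -1.86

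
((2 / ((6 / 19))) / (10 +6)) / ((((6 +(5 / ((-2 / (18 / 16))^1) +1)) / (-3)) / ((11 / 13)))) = -0.24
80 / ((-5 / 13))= -208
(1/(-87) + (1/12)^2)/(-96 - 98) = 19/810144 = 0.00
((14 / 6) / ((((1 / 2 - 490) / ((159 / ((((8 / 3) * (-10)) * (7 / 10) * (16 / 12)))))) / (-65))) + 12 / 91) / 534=-877829 / 253725472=-0.00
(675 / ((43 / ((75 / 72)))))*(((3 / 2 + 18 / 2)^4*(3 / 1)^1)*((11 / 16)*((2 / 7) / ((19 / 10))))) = 25786096875 / 418304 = 61644.39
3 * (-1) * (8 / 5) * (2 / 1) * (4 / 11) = -192 / 55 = -3.49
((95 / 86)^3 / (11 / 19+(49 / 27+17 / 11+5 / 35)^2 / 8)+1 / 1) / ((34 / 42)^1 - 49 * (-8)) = 3796338771517278 / 910427204001973457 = 0.00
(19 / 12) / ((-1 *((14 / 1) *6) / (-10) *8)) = 95 / 4032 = 0.02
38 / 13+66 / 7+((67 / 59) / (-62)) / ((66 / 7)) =271322393 / 21969948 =12.35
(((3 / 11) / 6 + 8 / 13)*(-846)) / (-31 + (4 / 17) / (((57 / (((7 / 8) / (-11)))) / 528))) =25822881 / 1439867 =17.93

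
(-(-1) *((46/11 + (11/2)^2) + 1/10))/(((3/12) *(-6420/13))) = -923/3300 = -0.28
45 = 45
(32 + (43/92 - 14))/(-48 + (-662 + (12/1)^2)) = -1699/52072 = -0.03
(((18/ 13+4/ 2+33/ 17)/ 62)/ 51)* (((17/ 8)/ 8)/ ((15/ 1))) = 1177/ 39461760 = 0.00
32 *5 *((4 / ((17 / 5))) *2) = 6400 / 17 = 376.47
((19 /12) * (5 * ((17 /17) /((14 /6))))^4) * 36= 2885625 /2401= 1201.84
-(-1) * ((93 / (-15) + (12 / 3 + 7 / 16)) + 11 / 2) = 299 / 80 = 3.74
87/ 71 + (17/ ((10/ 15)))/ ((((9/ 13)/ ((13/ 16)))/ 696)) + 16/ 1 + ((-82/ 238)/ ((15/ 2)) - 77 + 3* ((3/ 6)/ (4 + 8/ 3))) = 21057937217/ 1013880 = 20769.65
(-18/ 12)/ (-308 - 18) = 3/ 652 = 0.00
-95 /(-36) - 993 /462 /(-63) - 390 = -835077 /2156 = -387.33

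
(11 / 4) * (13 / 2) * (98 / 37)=7007 / 148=47.34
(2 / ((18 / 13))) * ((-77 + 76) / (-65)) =1 / 45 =0.02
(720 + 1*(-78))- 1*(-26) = 668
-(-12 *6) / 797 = 72 / 797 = 0.09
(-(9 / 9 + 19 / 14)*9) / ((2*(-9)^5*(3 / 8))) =22 / 45927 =0.00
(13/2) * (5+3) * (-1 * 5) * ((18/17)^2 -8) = 516880/289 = 1788.51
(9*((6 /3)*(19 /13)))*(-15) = -5130 /13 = -394.62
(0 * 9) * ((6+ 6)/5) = 0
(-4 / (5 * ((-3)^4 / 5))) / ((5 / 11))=-44 / 405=-0.11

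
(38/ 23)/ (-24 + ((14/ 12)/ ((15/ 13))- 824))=-3420/ 1753267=-0.00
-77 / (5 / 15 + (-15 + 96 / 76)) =4389 / 764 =5.74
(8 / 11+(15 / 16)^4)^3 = 1263785953496597747 / 374643194001883136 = 3.37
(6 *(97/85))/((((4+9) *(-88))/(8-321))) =91083/48620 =1.87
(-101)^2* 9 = 91809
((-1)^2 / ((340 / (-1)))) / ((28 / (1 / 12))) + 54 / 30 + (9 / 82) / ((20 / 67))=10153039 / 4683840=2.17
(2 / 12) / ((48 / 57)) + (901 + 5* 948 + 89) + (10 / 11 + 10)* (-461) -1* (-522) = 1291601 / 1056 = 1223.11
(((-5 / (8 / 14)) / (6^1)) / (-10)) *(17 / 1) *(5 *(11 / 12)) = 11.36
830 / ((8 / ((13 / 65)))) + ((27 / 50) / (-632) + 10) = 971673 / 31600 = 30.75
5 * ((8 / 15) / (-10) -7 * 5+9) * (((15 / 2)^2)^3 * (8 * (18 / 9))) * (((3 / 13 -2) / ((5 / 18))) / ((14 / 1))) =30715048125 / 182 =168764000.69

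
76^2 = 5776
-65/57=-1.14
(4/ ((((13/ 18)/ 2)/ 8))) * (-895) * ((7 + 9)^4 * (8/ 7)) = -540561899520/ 91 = -5940240654.07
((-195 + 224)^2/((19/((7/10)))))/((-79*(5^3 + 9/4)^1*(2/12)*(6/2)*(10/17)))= -200158/19100225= -0.01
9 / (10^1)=9 / 10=0.90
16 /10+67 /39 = 647 /195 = 3.32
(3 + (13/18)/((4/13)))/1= 385/72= 5.35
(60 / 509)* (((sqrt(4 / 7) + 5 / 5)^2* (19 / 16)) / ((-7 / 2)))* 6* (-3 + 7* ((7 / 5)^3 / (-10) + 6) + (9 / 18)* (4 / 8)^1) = -175540563 / 12470500 - 15958233* sqrt(7) / 3117625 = -27.62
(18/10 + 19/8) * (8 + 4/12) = 835/24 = 34.79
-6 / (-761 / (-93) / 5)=-3.67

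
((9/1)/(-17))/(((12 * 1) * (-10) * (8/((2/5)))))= 3/13600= 0.00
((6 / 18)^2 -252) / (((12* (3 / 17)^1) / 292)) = -34732.68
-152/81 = -1.88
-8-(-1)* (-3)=-11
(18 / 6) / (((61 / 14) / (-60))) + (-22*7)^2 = 1444156 / 61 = 23674.69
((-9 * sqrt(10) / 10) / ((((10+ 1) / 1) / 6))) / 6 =-0.26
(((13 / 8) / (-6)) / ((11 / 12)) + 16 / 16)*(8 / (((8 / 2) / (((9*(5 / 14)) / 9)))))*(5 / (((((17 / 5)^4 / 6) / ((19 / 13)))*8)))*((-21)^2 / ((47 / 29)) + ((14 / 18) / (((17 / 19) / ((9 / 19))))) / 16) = 1247419171875 / 222088352512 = 5.62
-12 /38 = -6 /19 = -0.32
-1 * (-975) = 975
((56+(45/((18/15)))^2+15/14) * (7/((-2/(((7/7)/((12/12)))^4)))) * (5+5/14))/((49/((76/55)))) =-11677305/15092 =-773.74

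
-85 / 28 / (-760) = 17 / 4256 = 0.00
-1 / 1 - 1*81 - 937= -1019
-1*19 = -19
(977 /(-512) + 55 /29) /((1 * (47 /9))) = -1557 /697856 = -0.00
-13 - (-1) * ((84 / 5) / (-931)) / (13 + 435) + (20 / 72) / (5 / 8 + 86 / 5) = -6205767331 / 477938160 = -12.98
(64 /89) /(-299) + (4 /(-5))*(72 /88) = -961516 /1463605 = -0.66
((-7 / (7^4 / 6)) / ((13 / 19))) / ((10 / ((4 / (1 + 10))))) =-228 / 245245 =-0.00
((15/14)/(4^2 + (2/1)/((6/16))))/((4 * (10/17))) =153/7168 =0.02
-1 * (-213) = 213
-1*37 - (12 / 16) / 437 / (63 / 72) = -113189 / 3059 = -37.00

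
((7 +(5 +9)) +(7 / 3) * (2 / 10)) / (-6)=-161 / 45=-3.58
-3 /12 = -1 /4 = -0.25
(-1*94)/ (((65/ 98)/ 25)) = -46060/ 13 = -3543.08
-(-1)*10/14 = 0.71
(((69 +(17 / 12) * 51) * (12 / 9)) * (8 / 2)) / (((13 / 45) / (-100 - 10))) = -3729000 / 13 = -286846.15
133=133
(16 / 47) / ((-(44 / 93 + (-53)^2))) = -1488 / 12280207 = -0.00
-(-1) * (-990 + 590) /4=-100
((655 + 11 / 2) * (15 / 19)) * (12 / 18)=6605 / 19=347.63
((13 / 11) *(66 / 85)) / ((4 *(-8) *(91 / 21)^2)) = -27 / 17680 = -0.00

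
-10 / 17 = -0.59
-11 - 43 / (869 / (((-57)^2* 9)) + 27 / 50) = -72030677 / 832957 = -86.48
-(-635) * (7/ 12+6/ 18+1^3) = 14605/ 12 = 1217.08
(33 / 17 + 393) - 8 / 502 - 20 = 1599806 / 4267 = 374.93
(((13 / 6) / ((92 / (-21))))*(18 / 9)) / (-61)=91 / 5612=0.02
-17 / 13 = -1.31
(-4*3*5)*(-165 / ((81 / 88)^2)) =8518400 / 729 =11685.05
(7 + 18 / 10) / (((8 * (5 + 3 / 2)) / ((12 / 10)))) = 66 / 325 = 0.20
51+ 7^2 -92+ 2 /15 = 122 /15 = 8.13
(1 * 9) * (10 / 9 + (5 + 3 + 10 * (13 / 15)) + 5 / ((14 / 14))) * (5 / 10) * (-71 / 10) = -2911 / 4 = -727.75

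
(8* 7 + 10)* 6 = 396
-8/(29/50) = -400/29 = -13.79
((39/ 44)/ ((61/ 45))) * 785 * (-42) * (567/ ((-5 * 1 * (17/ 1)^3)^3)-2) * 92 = 143473439965836958614/ 36169302331585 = 3966718.48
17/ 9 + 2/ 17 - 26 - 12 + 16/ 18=-5371/ 153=-35.10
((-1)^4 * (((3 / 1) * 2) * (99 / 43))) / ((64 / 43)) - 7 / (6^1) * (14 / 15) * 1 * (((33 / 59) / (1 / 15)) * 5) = -68717 / 1888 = -36.40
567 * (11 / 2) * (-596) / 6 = -309771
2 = 2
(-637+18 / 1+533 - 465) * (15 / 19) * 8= -3480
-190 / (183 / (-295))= 56050 / 183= 306.28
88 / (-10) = -44 / 5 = -8.80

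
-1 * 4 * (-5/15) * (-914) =-3656/3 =-1218.67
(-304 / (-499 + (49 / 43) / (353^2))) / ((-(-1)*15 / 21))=712638871 / 835542270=0.85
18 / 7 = 2.57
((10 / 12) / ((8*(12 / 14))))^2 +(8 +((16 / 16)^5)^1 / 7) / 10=2406779 / 2903040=0.83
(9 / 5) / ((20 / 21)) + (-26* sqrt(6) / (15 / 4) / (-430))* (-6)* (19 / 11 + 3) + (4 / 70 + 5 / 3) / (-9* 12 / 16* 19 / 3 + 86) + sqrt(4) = 1427717 / 363300 -5408* sqrt(6) / 11825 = 2.81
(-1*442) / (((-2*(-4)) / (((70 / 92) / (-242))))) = 7735 / 44528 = 0.17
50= 50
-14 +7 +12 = 5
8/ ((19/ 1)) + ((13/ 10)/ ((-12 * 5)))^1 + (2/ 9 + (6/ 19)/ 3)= 0.73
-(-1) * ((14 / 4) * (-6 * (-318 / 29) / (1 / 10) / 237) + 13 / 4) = 118823 / 9164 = 12.97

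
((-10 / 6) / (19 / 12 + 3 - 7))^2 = 400 / 841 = 0.48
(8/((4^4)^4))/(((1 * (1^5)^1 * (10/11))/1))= 11/5368709120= 0.00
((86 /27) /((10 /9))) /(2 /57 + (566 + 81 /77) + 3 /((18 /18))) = 62909 /12510560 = 0.01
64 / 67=0.96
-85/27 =-3.15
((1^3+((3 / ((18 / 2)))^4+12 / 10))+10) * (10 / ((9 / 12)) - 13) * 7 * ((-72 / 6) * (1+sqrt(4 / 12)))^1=-138488 / 405 - 138488 * sqrt(3) / 1215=-539.37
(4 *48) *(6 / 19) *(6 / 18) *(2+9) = 4224 / 19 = 222.32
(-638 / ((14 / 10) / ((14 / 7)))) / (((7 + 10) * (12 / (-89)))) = 141955 / 357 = 397.63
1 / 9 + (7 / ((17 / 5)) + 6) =1250 / 153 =8.17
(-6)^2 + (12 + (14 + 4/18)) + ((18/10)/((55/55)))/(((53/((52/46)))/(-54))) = 3299476/54855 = 60.15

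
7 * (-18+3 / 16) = -124.69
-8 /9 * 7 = -56 /9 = -6.22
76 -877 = -801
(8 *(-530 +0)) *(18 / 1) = -76320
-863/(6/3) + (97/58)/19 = -237708/551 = -431.41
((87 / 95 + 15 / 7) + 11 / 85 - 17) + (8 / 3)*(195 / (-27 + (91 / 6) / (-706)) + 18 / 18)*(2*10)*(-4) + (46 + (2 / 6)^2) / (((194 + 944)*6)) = 1312.38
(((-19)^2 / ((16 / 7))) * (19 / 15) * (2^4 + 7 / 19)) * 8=785897 / 30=26196.57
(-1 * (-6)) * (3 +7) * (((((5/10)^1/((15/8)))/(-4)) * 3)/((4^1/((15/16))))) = -45/16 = -2.81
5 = 5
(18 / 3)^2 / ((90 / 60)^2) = 16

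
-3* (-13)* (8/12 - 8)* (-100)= 28600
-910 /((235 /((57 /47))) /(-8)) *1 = 82992 /2209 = 37.57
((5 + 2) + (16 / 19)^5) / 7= 18381269 / 17332693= 1.06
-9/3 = -3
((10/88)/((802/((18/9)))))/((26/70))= 175/229372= 0.00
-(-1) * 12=12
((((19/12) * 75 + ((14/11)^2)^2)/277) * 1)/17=0.03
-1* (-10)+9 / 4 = 49 / 4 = 12.25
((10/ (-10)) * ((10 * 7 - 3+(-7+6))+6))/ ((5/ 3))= -216/ 5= -43.20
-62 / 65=-0.95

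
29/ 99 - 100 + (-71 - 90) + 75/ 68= -1747655/ 6732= -259.60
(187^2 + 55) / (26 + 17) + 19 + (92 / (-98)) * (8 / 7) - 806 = 389945 / 14749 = 26.44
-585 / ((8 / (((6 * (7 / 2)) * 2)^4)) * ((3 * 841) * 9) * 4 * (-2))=1252.60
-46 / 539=-0.09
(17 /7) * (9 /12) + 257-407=-4149 /28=-148.18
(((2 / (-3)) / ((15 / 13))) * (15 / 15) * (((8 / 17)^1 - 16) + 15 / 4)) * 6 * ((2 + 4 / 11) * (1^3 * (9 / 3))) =289.56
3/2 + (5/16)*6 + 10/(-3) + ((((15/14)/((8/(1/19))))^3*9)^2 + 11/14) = 230492349566251901651/278580681486800781312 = 0.83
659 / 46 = 14.33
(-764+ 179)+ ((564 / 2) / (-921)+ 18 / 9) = -583.31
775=775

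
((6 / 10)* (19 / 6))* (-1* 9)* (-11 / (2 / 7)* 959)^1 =12627153 / 20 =631357.65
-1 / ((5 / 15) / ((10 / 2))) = -15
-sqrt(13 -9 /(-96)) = -sqrt(838) /8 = -3.62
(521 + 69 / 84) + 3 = 14695 / 28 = 524.82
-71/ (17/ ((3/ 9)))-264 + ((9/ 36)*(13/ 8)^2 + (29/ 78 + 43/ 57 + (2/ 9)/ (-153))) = -22952407505/ 87070464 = -263.61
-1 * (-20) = 20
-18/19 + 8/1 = 134/19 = 7.05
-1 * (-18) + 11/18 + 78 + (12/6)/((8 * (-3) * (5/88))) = 95.14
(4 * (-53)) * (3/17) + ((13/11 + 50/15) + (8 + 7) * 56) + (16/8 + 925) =972832/561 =1734.10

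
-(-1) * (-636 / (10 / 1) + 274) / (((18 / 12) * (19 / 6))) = 4208 / 95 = 44.29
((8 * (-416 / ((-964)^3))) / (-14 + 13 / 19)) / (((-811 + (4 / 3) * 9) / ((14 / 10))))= 6916 / 14147784387935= 0.00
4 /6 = 2 /3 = 0.67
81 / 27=3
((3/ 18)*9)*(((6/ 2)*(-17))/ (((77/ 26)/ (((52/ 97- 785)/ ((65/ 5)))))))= 11642229/ 7469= 1558.74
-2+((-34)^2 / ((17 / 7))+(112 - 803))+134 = -83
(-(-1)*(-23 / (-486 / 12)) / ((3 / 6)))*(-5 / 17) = -460 / 1377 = -0.33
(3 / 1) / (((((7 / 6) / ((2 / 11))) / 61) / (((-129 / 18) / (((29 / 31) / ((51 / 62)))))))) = -401319 / 2233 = -179.72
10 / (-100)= -1 / 10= -0.10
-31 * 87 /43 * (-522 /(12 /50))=136418.02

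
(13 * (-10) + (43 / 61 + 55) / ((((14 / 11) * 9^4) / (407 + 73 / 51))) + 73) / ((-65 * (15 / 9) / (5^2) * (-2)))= -6.26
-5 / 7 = -0.71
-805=-805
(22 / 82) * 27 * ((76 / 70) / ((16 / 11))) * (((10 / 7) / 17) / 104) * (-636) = -9869607 / 3551912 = -2.78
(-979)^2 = 958441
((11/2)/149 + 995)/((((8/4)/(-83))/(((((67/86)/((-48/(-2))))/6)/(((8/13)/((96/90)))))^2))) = -18671098000763/5141509862400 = -3.63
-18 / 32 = -9 / 16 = -0.56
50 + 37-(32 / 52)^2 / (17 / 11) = 249247 / 2873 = 86.75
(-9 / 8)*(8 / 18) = -1 / 2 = -0.50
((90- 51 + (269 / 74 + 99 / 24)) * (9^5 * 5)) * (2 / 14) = 4086486045 / 2072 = 1972242.30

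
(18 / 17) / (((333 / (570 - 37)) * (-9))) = -1066 / 5661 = -0.19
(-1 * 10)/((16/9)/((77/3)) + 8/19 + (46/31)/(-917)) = -17823729/871043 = -20.46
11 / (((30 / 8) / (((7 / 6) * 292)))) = 44968 / 45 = 999.29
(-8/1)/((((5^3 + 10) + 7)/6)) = -24/71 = -0.34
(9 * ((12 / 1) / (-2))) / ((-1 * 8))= 27 / 4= 6.75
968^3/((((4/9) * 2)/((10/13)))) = 10204191360/13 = 784937796.92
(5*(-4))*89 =-1780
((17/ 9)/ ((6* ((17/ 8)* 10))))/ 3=2/ 405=0.00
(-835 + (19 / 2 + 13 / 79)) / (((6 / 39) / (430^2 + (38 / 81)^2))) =-514136467808054 / 518319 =-991930582.92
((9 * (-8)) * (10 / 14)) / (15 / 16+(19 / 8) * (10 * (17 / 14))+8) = -5760 / 4231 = -1.36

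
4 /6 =2 /3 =0.67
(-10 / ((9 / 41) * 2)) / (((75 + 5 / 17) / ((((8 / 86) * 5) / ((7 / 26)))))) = -45305 / 86688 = -0.52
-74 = -74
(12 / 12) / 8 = 1 / 8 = 0.12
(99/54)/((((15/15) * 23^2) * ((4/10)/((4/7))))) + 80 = 888775/11109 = 80.00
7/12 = 0.58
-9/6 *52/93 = -26/31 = -0.84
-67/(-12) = 67/12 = 5.58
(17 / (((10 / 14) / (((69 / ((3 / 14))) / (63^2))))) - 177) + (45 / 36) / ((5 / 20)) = -68878 / 405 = -170.07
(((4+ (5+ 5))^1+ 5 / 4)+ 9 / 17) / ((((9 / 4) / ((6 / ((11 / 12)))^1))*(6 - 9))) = -8584 / 561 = -15.30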